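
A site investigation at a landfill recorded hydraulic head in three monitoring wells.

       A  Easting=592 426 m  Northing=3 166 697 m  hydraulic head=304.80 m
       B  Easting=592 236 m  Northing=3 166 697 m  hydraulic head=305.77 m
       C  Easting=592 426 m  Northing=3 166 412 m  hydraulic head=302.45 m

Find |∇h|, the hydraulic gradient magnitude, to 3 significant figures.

0.00970

∂h/∂x = (305.77 − 304.80) / (592236 − 592426) = -0.005105
∂h/∂y = (302.45 − 304.80) / (3166412 − 3166697) = +0.008246
|∇h| = √(-0.005105² + 0.008246²) = 0.009698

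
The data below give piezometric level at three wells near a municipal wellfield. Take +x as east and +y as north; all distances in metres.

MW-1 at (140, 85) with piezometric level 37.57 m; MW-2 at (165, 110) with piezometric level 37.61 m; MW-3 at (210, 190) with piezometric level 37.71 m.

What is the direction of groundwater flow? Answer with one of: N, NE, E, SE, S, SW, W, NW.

With h = a·x + b·y + c and MW-1 as origin, the differences give:
  25·a + 25·b = +0.04
  70·a + 105·b = +0.14
Eliminate b (×105 and ×25, subtract): 875·a = 0.700 → a = ∂h/∂x = +0.0008000
Back-substitute: b = ∂h/∂y = +0.0008000.
Flow = −∇h = (-0.0008000 east, -0.0008000 north), which points southwest.

SW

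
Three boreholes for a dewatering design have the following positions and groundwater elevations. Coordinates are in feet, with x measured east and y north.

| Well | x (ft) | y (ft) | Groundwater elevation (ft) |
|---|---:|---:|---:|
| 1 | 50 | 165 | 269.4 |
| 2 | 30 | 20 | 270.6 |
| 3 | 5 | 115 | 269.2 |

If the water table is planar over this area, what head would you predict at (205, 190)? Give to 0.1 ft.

With h = a·x + b·y + c and 1 as origin, the differences give:
  (-20)·a + (-145)·b = +1.2
  (-45)·a + (-50)·b = -0.2
Eliminate b (×(-50) and ×(-145), subtract): -5525·a = -89.00 → a = ∂h/∂x = +0.01611
Back-substitute: b = ∂h/∂y = -0.01050.
h(205, 190) = 269.4 + (+0.01611)·(155) + (-0.01050)·(25) = 269.4 +2.497 -0.262 = 271.634 ft.

271.6 ft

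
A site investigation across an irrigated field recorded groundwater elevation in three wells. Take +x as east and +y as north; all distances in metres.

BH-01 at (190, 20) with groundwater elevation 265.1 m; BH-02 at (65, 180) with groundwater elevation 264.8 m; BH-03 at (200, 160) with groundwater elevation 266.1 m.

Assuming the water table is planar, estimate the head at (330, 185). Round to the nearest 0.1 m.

Taking BH-01 as reference: BH-02−BH-01 = (-125, 160, -0.3); BH-03−BH-01 = (10, 140, +1.0).
Solve a·Δx + b·Δy = Δh: det = (-125)·140 − 10·160 = -19100.
∂h/∂x = [(-0.3)·140 − (+1.0)·160] / -19100 = +0.01058
∂h/∂y = [(-125)·(+1.0) − 10·(-0.3)] / -19100 = +0.006387
h(330, 185) = 265.1 + (+0.01058)·(140) + (+0.006387)·(165) = 265.1 +1.481 +1.054 = 267.635 m.

267.6 m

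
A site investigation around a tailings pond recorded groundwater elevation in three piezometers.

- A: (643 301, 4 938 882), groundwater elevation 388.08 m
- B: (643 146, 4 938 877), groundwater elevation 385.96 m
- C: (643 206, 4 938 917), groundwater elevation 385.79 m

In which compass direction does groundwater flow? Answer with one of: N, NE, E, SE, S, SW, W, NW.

NW

Differences from A: to B (Δx, Δy, Δh) = (-155, -5, -2.12); to C = (-95, 35, -2.29).
Determinant of the coordinate differences = (-155)·35 − (-95)·(-5) = -5900.
∂h/∂x = [(-2.12)·35 − (-2.29)·(-5)] / -5900 = +0.01452
∂h/∂y = [(-155)·(-2.29) − (-95)·(-2.12)] / -5900 = -0.02603
Flow = −∇h = (-0.01452 east, +0.02603 north), which points northwest.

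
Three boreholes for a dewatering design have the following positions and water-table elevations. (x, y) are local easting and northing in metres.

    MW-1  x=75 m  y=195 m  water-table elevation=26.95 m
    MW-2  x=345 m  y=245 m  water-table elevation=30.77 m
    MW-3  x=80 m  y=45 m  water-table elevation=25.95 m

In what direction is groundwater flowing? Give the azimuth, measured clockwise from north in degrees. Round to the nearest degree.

241°

With h = a·x + b·y + c and MW-1 as origin, the differences give:
  270·a + 50·b = +3.82
  5·a + (-150)·b = -1.00
Eliminate b (×(-150) and ×50, subtract): -40750·a = -523.000 → a = ∂h/∂x = +0.01283
Back-substitute: b = ∂h/∂y = +0.007094.
Flow direction (−∇h) has components (-0.01283 E, -0.007094 N).
Azimuth = atan2(E, N) = atan2(-0.01283, -0.007094) = 241.1° ≈ 241°.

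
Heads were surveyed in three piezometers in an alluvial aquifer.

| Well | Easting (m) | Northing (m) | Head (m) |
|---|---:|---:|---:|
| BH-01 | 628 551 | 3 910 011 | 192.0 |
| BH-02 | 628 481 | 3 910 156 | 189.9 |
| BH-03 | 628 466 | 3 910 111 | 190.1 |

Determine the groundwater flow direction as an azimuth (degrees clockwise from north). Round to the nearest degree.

With h = a·x + b·y + c and BH-01 as origin, the differences give:
  (-70)·a + 145·b = -2.1
  (-85)·a + 100·b = -1.9
Eliminate b (×100 and ×145, subtract): 5325·a = 65.50 → a = ∂h/∂x = +0.01230
Back-substitute: b = ∂h/∂y = -0.008545.
Flow direction (−∇h) has components (-0.01230 E, +0.008545 N).
Azimuth = atan2(E, N) = atan2(-0.01230, +0.008545) = 304.8° ≈ 305°.

305°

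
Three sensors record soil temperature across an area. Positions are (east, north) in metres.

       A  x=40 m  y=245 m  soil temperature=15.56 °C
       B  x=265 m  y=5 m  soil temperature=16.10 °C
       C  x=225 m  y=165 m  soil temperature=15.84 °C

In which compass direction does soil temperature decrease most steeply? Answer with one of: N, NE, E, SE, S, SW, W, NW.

NW

With T = a·x + b·y + c and A as origin, the differences give:
  225·a + (-240)·b = +0.54
  185·a + (-80)·b = +0.28
Eliminate b (×(-80) and ×(-240), subtract): 26400·a = 24.000 → a = ∂T/∂x = +0.0009091
Back-substitute: b = ∂T/∂y = -0.001398.
Steepest decrease is along −∇f = (-0.0009091 E, +0.001398 N) → northwest.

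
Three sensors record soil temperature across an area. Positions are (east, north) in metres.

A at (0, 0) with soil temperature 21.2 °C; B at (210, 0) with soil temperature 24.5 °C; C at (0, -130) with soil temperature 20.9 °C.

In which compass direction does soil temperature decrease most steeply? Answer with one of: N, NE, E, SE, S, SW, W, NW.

W

∂T/∂x = (24.5 − 21.2) / (210 − 0) = +0.01571
∂T/∂y = (20.9 − 21.2) / (-130 − 0) = +0.002308
Steepest decrease is along −∇f = (-0.01571 E, -0.002308 N) → west.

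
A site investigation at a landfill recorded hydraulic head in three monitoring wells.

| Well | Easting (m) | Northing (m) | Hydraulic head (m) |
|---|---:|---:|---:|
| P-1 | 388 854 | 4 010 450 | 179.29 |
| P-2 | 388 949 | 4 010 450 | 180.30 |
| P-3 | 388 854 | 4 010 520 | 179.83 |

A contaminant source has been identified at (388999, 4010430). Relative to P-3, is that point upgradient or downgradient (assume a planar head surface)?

∂h/∂x = (180.30 − 179.29) / (388949 − 388854) = +0.01063
∂h/∂y = (179.83 − 179.29) / (4010520 − 4010450) = +0.007714
Head at (388999, 4010430) = 179.29 + (+0.01063)·(145) + (+0.007714)·(-20) = 180.68 m.
That is higher than the 179.83 m at P-3, so the point is upgradient.

upgradient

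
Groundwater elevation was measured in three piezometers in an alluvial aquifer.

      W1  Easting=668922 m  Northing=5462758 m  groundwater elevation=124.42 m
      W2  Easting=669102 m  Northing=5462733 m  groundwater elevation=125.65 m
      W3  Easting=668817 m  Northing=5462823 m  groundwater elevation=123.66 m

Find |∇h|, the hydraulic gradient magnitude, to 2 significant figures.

0.0068

Taking W1 as reference: W2−W1 = (180, -25, +1.23); W3−W1 = (-105, 65, -0.76).
Determinant of the coordinate differences = 180·65 − (-105)·(-25) = 9075.
∂h/∂x = [(+1.23)·65 − (-0.76)·(-25)] / 9075 = +0.006716
∂h/∂y = [180·(-0.76) − (-105)·(+1.23)] / 9075 = -0.0008430
|∇h| = √(0.006716² + -0.0008430²) = 0.006769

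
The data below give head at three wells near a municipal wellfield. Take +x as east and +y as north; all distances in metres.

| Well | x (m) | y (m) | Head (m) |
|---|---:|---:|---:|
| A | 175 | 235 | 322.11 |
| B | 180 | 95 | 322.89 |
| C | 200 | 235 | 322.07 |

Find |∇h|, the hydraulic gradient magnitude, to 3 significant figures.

0.00585

With h = a·x + b·y + c and A as origin, the differences give:
  5·a + (-140)·b = +0.78
  25·a + 0·b = -0.04
Eliminate b (×0 and ×(-140), subtract): 3500·a = -5.600 → a = ∂h/∂x = -0.001600
Back-substitute: b = ∂h/∂y = -0.005629.
|∇h| = √(-0.001600² + -0.005629²) = 0.005852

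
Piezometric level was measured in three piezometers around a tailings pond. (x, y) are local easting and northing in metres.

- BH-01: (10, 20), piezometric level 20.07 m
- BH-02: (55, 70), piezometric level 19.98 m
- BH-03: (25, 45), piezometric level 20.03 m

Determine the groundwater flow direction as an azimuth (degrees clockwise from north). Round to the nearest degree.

With h = a·x + b·y + c and BH-01 as origin, the differences give:
  45·a + 50·b = -0.09
  15·a + 25·b = -0.04
Eliminate b (×25 and ×50, subtract): 375·a = -0.250 → a = ∂h/∂x = -0.0006667
Back-substitute: b = ∂h/∂y = -0.001200.
Flow direction (−∇h) has components (+0.0006667 E, +0.001200 N).
Azimuth = atan2(E, N) = atan2(+0.0006667, +0.001200) = 29.1° ≈ 029°.

029°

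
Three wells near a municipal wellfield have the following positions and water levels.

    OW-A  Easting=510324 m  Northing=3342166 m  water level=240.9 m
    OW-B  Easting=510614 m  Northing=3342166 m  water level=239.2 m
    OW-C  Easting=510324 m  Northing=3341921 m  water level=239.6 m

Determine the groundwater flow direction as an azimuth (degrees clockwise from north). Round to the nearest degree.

∂h/∂x = (239.2 − 240.9) / (510614 − 510324) = -0.005862
∂h/∂y = (239.6 − 240.9) / (3341921 − 3342166) = +0.005306
Flow direction (−∇h) has components (+0.005862 E, -0.005306 N).
Azimuth = atan2(E, N) = atan2(+0.005862, -0.005306) = 132.2° ≈ 132°.

132°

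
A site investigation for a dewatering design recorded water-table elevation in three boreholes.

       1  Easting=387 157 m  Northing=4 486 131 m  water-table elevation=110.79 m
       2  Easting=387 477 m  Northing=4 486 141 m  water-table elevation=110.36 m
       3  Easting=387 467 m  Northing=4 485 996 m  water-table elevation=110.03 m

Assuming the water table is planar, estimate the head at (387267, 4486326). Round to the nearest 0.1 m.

111.1 m

Differences from 1: to 2 (Δx, Δy, Δh) = (320, 10, -0.43); to 3 = (310, -135, -0.76).
Determinant of the coordinate differences = 320·(-135) − 310·10 = -46300.
∂h/∂x = [(-0.43)·(-135) − (-0.76)·10] / -46300 = -0.001418
∂h/∂y = [320·(-0.76) − 310·(-0.43)] / -46300 = +0.002374
h(387267, 4486326) = 110.79 + (-0.001418)·(110) + (+0.002374)·(195) = 110.79 -0.156 +0.463 = 111.097 m.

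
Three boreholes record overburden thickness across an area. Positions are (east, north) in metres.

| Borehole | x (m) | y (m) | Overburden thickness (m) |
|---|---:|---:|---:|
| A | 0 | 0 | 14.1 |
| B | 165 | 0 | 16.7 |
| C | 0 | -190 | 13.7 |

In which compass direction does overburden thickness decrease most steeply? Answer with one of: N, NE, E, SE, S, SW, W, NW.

W

∂d/∂x = (16.7 − 14.1) / (165 − 0) = +0.01576
∂d/∂y = (13.7 − 14.1) / (-190 − 0) = +0.002105
Steepest decrease is along −∇f = (-0.01576 E, -0.002105 N) → west.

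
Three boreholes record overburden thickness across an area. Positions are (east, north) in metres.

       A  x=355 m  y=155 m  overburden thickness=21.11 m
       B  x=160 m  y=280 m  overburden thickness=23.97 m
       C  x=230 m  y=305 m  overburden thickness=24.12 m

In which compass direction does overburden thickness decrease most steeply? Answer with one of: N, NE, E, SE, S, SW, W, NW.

S

With d = a·x + b·y + c and A as origin, the differences give:
  (-195)·a + 125·b = +2.86
  (-125)·a + 150·b = +3.01
Eliminate b (×150 and ×125, subtract): -13625·a = 52.750 → a = ∂d/∂x = -0.003872
Back-substitute: b = ∂d/∂y = +0.01684.
Steepest decrease is along −∇f = (+0.003872 E, -0.01684 N) → south.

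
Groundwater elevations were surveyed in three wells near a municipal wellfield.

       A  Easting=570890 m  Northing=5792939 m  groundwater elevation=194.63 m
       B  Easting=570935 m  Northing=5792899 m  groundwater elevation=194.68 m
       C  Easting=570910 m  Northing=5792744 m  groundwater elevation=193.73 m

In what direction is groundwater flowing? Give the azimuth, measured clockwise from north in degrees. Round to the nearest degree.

228°

Differences from A: to B (Δx, Δy, Δh) = (45, -40, +0.05); to C = (20, -195, -0.90).
Determinant of the coordinate differences = 45·(-195) − 20·(-40) = -7975.
∂h/∂x = [(+0.05)·(-195) − (-0.90)·(-40)] / -7975 = +0.005737
∂h/∂y = [45·(-0.90) − 20·(+0.05)] / -7975 = +0.005204
Flow direction (−∇h) has components (-0.005737 E, -0.005204 N).
Azimuth = atan2(E, N) = atan2(-0.005737, -0.005204) = 227.8° ≈ 228°.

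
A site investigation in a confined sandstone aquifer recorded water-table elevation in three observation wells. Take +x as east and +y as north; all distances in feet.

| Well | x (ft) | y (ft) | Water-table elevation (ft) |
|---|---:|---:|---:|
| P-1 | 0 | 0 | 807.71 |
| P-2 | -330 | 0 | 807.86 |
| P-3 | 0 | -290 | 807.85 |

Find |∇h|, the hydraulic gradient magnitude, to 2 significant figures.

0.00066

∂h/∂x = (807.86 − 807.71) / (-330 − 0) = -0.0004545
∂h/∂y = (807.85 − 807.71) / (-290 − 0) = -0.0004828
|∇h| = √(-0.0004545² + -0.0004828²) = 0.0006631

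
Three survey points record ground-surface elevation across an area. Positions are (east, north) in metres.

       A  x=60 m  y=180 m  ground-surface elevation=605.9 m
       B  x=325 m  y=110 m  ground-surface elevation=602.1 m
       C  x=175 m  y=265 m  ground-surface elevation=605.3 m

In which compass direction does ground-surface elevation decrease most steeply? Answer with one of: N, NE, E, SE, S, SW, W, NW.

Differences from A: to B (Δx, Δy, Δh) = (265, -70, -3.8); to C = (115, 85, -0.6).
Solve a·Δx + b·Δy = Δz: det = 265·85 − 115·(-70) = 30575.
∂z/∂x = [(-3.8)·85 − (-0.6)·(-70)] / 30575 = -0.01194
∂z/∂y = [265·(-0.6) − 115·(-3.8)] / 30575 = +0.009092
Steepest decrease is along −∇f = (+0.01194 E, -0.009092 N) → southeast.

SE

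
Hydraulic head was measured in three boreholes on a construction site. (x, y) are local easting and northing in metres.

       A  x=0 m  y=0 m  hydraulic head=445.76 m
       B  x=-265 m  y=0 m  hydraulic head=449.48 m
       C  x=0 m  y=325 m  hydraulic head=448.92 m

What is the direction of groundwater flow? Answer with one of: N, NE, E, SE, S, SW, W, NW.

∂h/∂x = (449.48 − 445.76) / (-265 − 0) = -0.01404
∂h/∂y = (448.92 − 445.76) / (325 − 0) = +0.009723
Flow = −∇h = (+0.01404 east, -0.009723 north), which points southeast.

SE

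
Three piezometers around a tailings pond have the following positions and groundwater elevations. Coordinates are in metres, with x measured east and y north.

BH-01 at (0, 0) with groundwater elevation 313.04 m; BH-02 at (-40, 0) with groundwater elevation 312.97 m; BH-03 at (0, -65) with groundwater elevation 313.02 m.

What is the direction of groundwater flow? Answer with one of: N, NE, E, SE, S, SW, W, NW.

∂h/∂x = (312.97 − 313.04) / (-40 − 0) = +0.001750
∂h/∂y = (313.02 − 313.04) / (-65 − 0) = +0.0003077
Flow = −∇h = (-0.001750 east, -0.0003077 north), which points west.

W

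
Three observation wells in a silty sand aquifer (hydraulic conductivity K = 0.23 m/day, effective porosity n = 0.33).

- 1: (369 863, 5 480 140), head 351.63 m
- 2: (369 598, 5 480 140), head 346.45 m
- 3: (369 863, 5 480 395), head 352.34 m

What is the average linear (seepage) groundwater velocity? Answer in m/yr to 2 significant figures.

∂h/∂x = (346.45 − 351.63) / (369598 − 369863) = +0.01955
∂h/∂y = (352.34 − 351.63) / (5480395 − 5480140) = +0.002784
|∇h| = √(0.01955² + 0.002784²) = 0.01975
Seepage velocity v = K·i/n = 0.23 × 0.01975 / 0.33 = 0.01377 m/day = 5.029 m/yr.

5.0 m/yr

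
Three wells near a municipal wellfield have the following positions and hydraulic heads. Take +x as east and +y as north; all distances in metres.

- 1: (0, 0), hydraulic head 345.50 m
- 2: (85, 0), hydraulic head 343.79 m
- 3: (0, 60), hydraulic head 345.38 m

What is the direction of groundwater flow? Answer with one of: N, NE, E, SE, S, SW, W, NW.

∂h/∂x = (343.79 − 345.50) / (85 − 0) = -0.02012
∂h/∂y = (345.38 − 345.50) / (60 − 0) = -0.002000
Flow = −∇h = (+0.02012 east, +0.002000 north), which points east.

E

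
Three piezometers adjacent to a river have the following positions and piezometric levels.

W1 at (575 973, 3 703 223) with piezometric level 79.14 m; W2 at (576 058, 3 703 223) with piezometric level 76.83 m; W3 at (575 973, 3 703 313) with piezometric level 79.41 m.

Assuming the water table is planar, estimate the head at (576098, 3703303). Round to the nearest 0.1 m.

∂h/∂x = (76.83 − 79.14) / (576058 − 575973) = -0.02718
∂h/∂y = (79.41 − 79.14) / (3703313 − 3703223) = +0.003000
h(576098, 3703303) = 79.14 + (-0.02718)·(125) + (+0.003000)·(80) = 79.14 -3.397 +0.240 = 75.983 m.

76.0 m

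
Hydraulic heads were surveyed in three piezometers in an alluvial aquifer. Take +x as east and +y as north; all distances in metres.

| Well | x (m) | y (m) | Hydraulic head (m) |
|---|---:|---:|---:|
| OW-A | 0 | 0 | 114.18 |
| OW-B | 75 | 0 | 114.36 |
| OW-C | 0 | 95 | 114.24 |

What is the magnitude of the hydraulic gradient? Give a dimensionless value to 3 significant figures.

0.00248

∂h/∂x = (114.36 − 114.18) / (75 − 0) = +0.002400
∂h/∂y = (114.24 − 114.18) / (95 − 0) = +0.0006316
|∇h| = √(0.002400² + 0.0006316²) = 0.002482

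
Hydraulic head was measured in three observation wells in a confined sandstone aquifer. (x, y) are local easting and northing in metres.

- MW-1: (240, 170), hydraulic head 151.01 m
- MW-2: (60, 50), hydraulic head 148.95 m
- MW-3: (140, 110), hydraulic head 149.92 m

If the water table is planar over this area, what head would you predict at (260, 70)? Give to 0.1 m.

With h = a·x + b·y + c and MW-1 as origin, the differences give:
  (-180)·a + (-120)·b = -2.06
  (-100)·a + (-60)·b = -1.09
Eliminate b (×(-60) and ×(-120), subtract): -1200·a = -7.200 → a = ∂h/∂x = +0.006000
Back-substitute: b = ∂h/∂y = +0.008167.
h(260, 70) = 151.01 + (+0.006000)·(20) + (+0.008167)·(-100) = 151.01 +0.120 -0.817 = 150.313 m.

150.3 m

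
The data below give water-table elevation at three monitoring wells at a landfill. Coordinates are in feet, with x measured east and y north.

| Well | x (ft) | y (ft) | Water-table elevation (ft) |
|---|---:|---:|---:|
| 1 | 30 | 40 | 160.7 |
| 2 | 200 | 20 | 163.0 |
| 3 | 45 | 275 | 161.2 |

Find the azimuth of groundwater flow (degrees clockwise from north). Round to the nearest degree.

Differences from 1: to 2 (Δx, Δy, Δh) = (170, -20, +2.3); to 3 = (15, 235, +0.5).
Determinant of the coordinate differences = 170·235 − 15·(-20) = 40250.
∂h/∂x = [(+2.3)·235 − (+0.5)·(-20)] / 40250 = +0.01368
∂h/∂y = [170·(+0.5) − 15·(+2.3)] / 40250 = +0.001255
Flow direction (−∇h) has components (-0.01368 E, -0.001255 N).
Azimuth = atan2(E, N) = atan2(-0.01368, -0.001255) = 264.8° ≈ 265°.

265°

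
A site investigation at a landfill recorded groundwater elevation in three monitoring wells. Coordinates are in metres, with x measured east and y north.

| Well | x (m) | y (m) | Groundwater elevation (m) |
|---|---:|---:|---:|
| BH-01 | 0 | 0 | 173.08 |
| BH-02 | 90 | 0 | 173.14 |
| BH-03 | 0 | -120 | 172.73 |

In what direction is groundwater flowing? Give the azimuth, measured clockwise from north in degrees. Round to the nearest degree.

∂h/∂x = (173.14 − 173.08) / (90 − 0) = +0.0006667
∂h/∂y = (172.73 − 173.08) / (-120 − 0) = +0.002917
Flow direction (−∇h) has components (-0.0006667 E, -0.002917 N).
Azimuth = atan2(E, N) = atan2(-0.0006667, -0.002917) = 192.9° ≈ 193°.

193°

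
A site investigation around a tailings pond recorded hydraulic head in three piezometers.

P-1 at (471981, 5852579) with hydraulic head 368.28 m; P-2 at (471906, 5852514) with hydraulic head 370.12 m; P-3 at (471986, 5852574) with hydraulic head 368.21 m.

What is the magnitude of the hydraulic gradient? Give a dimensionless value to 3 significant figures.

0.0204

With h = a·x + b·y + c and P-1 as origin, the differences give:
  (-75)·a + (-65)·b = +1.84
  5·a + (-5)·b = -0.07
Eliminate b (×(-5) and ×(-65), subtract): 700·a = -13.750 → a = ∂h/∂x = -0.01964
Back-substitute: b = ∂h/∂y = -0.005643.
|∇h| = √(-0.01964² + -0.005643²) = 0.02043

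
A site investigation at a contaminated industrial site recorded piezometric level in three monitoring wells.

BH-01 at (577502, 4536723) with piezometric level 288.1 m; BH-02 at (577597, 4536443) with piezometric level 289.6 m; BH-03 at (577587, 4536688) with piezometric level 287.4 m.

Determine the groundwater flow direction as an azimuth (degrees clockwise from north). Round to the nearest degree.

Differences from BH-01: to BH-02 (Δx, Δy, Δh) = (95, -280, +1.5); to BH-03 = (85, -35, -0.7).
Determinant of the coordinate differences = 95·(-35) − 85·(-280) = 20475.
∂h/∂x = [(+1.5)·(-35) − (-0.7)·(-280)] / 20475 = -0.01214
∂h/∂y = [95·(-0.7) − 85·(+1.5)] / 20475 = -0.009475
Flow direction (−∇h) has components (+0.01214 E, +0.009475 N).
Azimuth = atan2(E, N) = atan2(+0.01214, +0.009475) = 52.0° ≈ 052°.

052°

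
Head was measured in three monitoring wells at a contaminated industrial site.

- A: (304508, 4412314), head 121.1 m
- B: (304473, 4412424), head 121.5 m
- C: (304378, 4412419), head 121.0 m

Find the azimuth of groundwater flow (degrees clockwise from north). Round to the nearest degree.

Three-point gradient (reference A): Δ to B = (-35, 110, +0.4), Δ to C = (-130, 105, -0.1).
∂h/∂x = +0.004988, ∂h/∂y = +0.005224 (det = 10625).
Flow direction (−∇h) has components (-0.004988 E, -0.005224 N).
Azimuth = atan2(E, N) = atan2(-0.004988, -0.005224) = 223.7° ≈ 224°.

224°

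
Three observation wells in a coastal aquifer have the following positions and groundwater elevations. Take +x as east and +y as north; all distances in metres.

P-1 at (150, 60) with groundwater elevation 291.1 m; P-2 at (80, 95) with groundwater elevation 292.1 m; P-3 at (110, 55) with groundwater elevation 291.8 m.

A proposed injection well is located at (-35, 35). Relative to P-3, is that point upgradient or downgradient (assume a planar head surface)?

upgradient

Differences from P-1: to P-2 (Δx, Δy, Δh) = (-70, 35, +1.0); to P-3 = (-40, -5, +0.7).
Solve a·Δx + b·Δy = Δh: det = (-70)·(-5) − (-40)·35 = 1750.
∂h/∂x = [(+1.0)·(-5) − (+0.7)·35] / 1750 = -0.01686
∂h/∂y = [(-70)·(+0.7) − (-40)·(+1.0)] / 1750 = -0.005143
Head at (-35, 35) = 291.1 + (-0.01686)·(-185) + (-0.005143)·(-25) = 294.35 m.
That is higher than the 291.8 m at P-3, so the point is upgradient.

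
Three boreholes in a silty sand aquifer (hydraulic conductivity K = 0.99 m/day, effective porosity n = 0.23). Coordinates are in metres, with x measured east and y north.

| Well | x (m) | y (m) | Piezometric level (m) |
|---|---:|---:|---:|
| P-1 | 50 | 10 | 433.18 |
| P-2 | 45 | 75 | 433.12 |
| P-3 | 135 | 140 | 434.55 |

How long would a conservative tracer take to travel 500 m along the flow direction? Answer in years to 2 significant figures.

20 years

With h = a·x + b·y + c and P-1 as origin, the differences give:
  (-5)·a + 65·b = -0.06
  85·a + 130·b = +1.37
Eliminate b (×130 and ×65, subtract): -6175·a = -96.850 → a = ∂h/∂x = +0.01568
Back-substitute: b = ∂h/∂y = +0.0002834.
|∇h| = √(0.01568² + 0.0002834²) = 0.01568
Seepage velocity v = K·i/n = 0.99 × 0.01568 / 0.23 = 0.06749 m/day.
t = 500 / 0.06749 = 7409 days = 20.3 years.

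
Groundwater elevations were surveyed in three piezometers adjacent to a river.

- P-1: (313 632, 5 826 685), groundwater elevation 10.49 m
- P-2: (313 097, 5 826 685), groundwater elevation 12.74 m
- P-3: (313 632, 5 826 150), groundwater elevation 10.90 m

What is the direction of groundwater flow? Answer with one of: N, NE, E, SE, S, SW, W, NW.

∂h/∂x = (12.74 − 10.49) / (313097 − 313632) = -0.004206
∂h/∂y = (10.90 − 10.49) / (5826150 − 5826685) = -0.0007664
Flow = −∇h = (+0.004206 east, +0.0007664 north), which points east.

E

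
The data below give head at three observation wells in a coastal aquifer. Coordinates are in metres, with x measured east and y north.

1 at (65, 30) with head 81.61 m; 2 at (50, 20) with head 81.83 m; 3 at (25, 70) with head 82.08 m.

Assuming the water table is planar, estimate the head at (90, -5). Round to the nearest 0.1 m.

81.3 m

Three-point gradient (reference 1): Δ to 2 = (-15, -10, +0.22), Δ to 3 = (-40, 40, +0.47).
∂h/∂x = -0.01350, ∂h/∂y = -0.001750 (det = -1000).
h(90, -5) = 81.61 + (-0.01350)·(25) + (-0.001750)·(-35) = 81.61 -0.337 +0.061 = 81.334 m.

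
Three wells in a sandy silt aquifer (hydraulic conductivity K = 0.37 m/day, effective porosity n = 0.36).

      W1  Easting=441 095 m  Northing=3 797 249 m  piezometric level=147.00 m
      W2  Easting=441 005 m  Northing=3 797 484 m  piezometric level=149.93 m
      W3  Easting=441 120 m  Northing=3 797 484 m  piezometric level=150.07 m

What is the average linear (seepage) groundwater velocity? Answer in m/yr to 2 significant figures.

4.9 m/yr

Taking W1 as reference: W2−W1 = (-90, 235, +2.93); W3−W1 = (25, 235, +3.07).
Solve a·Δx + b·Δy = Δh: det = (-90)·235 − 25·235 = -27025.
∂h/∂x = [(+2.93)·235 − (+3.07)·235] / -27025 = +0.001217
∂h/∂y = [(-90)·(+3.07) − 25·(+2.93)] / -27025 = +0.01293
|∇h| = √(0.001217² + 0.01293²) = 0.01299
Seepage velocity v = K·i/n = 0.37 × 0.01299 / 0.36 = 0.01335 m/day = 4.876 m/yr.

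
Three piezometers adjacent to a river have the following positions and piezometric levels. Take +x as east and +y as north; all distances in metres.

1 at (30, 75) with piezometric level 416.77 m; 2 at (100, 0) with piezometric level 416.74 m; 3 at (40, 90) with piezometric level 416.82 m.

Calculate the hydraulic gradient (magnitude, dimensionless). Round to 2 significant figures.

0.0028

Taking 1 as reference: 2−1 = (70, -75, -0.03); 3−1 = (10, 15, +0.05).
Solve a·Δx + b·Δy = Δh: det = 70·15 − 10·(-75) = 1800.
∂h/∂x = [(-0.03)·15 − (+0.05)·(-75)] / 1800 = +0.001833
∂h/∂y = [70·(+0.05) − 10·(-0.03)] / 1800 = +0.002111
|∇h| = √(0.001833² + 0.002111²) = 0.002796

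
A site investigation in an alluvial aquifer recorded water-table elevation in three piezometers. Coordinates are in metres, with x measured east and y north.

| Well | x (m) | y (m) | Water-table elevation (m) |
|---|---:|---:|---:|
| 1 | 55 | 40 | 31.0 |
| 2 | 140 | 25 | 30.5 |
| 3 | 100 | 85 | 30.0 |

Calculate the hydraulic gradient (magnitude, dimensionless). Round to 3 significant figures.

0.0162

Taking 1 as reference: 2−1 = (85, -15, -0.5); 3−1 = (45, 45, -1.0).
Solve a·Δx + b·Δy = Δh: det = 85·45 − 45·(-15) = 4500.
∂h/∂x = [(-0.5)·45 − (-1.0)·(-15)] / 4500 = -0.008333
∂h/∂y = [85·(-1.0) − 45·(-0.5)] / 4500 = -0.01389
|∇h| = √(-0.008333² + -0.01389²) = 0.0162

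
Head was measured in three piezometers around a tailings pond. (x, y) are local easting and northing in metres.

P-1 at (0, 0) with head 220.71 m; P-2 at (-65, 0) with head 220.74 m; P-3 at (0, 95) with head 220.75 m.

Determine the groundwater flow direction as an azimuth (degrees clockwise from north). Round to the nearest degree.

132°

∂h/∂x = (220.74 − 220.71) / (-65 − 0) = -0.0004615
∂h/∂y = (220.75 − 220.71) / (95 − 0) = +0.0004211
Flow direction (−∇h) has components (+0.0004615 E, -0.0004211 N).
Azimuth = atan2(E, N) = atan2(+0.0004615, -0.0004211) = 132.4° ≈ 132°.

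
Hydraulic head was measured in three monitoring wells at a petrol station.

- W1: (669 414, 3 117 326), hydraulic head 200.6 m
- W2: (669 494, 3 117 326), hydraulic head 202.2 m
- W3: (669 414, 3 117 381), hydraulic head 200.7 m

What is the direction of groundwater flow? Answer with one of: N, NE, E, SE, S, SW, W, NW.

∂h/∂x = (202.2 − 200.6) / (669494 − 669414) = +0.02000
∂h/∂y = (200.7 − 200.6) / (3117381 − 3117326) = +0.001818
Flow = −∇h = (-0.02000 east, -0.001818 north), which points west.

W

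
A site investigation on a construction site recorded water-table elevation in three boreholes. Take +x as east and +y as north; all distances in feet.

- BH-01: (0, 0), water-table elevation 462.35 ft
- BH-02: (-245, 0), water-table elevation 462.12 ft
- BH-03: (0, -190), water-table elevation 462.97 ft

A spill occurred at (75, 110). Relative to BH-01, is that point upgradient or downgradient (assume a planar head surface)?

∂h/∂x = (462.12 − 462.35) / (-245 − 0) = +0.0009388
∂h/∂y = (462.97 − 462.35) / (-190 − 0) = -0.003263
Head at (75, 110) = 462.35 + (+0.0009388)·(75) + (-0.003263)·(110) = 462.06 ft.
That is lower than the 462.35 ft at BH-01, so the point is downgradient.

downgradient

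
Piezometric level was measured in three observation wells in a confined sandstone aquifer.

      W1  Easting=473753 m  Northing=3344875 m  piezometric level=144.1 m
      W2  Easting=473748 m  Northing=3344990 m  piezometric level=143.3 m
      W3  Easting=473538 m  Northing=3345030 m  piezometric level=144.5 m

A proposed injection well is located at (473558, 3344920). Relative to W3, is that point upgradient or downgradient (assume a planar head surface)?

upgradient

With h = a·x + b·y + c and W1 as origin, the differences give:
  (-5)·a + 115·b = -0.8
  (-215)·a + 155·b = +0.4
Eliminate b (×155 and ×115, subtract): 23950·a = -170.00 → a = ∂h/∂x = -0.007098
Back-substitute: b = ∂h/∂y = -0.007265.
Head at (473558, 3344920) = 144.1 + (-0.007098)·(-195) + (-0.007265)·(45) = 145.16 m.
That is higher than the 144.5 m at W3, so the point is upgradient.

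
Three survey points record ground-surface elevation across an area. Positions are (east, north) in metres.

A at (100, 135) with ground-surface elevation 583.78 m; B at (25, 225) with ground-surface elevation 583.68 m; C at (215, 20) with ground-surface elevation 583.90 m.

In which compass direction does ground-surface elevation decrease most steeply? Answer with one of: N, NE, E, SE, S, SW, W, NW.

Differences from A: to B (Δx, Δy, Δh) = (-75, 90, -0.10); to C = (115, -115, +0.12).
Solve a·Δx + b·Δy = Δz: det = (-75)·(-115) − 115·90 = -1725.
∂z/∂x = [(-0.10)·(-115) − (+0.12)·90] / -1725 = -0.0004058
∂z/∂y = [(-75)·(+0.12) − 115·(-0.10)] / -1725 = -0.001449
Steepest decrease is along −∇f = (+0.0004058 E, +0.001449 N) → north.

N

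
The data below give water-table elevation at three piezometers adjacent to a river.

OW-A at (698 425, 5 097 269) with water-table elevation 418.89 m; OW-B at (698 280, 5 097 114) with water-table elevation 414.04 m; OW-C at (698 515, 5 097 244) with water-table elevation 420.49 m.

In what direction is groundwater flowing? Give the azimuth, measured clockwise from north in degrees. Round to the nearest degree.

With h = a·x + b·y + c and OW-A as origin, the differences give:
  (-145)·a + (-155)·b = -4.85
  90·a + (-25)·b = +1.60
Eliminate b (×(-25) and ×(-155), subtract): 17575·a = 369.250 → a = ∂h/∂x = +0.02101
Back-substitute: b = ∂h/∂y = +0.01164.
Flow direction (−∇h) has components (-0.02101 E, -0.01164 N).
Azimuth = atan2(E, N) = atan2(-0.02101, -0.01164) = 241.0° ≈ 241°.

241°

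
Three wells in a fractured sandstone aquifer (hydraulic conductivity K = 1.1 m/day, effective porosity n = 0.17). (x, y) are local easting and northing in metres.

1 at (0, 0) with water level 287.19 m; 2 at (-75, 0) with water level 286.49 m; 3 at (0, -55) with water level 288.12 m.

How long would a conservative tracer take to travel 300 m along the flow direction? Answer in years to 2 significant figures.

6.6 years

∂h/∂x = (286.49 − 287.19) / (-75 − 0) = +0.009333
∂h/∂y = (288.12 − 287.19) / (-55 − 0) = -0.01691
|∇h| = √(0.009333² + -0.01691²) = 0.01931
Seepage velocity v = K·i/n = 1.1 × 0.01931 / 0.17 = 0.1249 m/day.
t = 300 / 0.1249 = 2402 days = 6.58 years.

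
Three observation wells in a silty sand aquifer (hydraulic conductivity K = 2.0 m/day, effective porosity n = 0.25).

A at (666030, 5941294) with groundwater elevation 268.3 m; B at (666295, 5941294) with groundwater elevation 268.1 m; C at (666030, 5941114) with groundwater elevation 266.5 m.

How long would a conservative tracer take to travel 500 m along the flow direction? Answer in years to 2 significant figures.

17 years

∂h/∂x = (268.1 − 268.3) / (666295 − 666030) = -0.0007547
∂h/∂y = (266.5 − 268.3) / (5941114 − 5941294) = +0.01000
|∇h| = √(-0.0007547² + 0.01000²) = 0.01003
Seepage velocity v = K·i/n = 2.0 × 0.01003 / 0.25 = 0.08024 m/day.
t = 500 / 0.08024 = 6231 days = 17.1 years.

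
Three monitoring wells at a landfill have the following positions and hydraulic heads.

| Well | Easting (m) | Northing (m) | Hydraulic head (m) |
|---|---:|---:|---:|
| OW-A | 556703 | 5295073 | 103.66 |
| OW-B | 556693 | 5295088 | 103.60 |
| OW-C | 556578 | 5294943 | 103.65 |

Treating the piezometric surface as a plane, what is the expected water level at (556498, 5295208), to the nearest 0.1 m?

102.8 m

Taking OW-A as reference: OW-B−OW-A = (-10, 15, -0.06); OW-C−OW-A = (-125, -130, -0.01).
Solve a·Δx + b·Δy = Δh: det = (-10)·(-130) − (-125)·15 = 3175.
∂h/∂x = [(-0.06)·(-130) − (-0.01)·15] / 3175 = +0.002504
∂h/∂y = [(-10)·(-0.01) − (-125)·(-0.06)] / 3175 = -0.002331
h(556498, 5295208) = 103.66 + (+0.002504)·(-205) + (-0.002331)·(135) = 103.66 -0.513 -0.315 = 102.832 m.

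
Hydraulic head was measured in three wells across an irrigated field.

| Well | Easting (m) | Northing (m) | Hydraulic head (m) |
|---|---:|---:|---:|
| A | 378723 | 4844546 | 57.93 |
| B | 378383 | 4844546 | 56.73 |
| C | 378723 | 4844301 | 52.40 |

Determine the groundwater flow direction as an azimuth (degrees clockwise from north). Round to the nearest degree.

189°

∂h/∂x = (56.73 − 57.93) / (378383 − 378723) = +0.003529
∂h/∂y = (52.40 − 57.93) / (4844301 − 4844546) = +0.02257
Flow direction (−∇h) has components (-0.003529 E, -0.02257 N).
Azimuth = atan2(E, N) = atan2(-0.003529, -0.02257) = 188.9° ≈ 189°.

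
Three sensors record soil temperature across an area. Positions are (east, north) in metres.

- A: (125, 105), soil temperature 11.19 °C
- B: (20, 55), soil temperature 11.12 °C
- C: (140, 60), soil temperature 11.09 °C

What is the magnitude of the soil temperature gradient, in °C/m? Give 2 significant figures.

0.0021 °C/m

Three-point gradient (reference A): Δ to B = (-105, -50, -0.07), Δ to C = (15, -45, -0.10).
∂T/∂x = -0.0003379, ∂T/∂y = +0.002110 (det = 5475).
|∇f| = √(-0.0003379² + 0.002110²) = 0.002137 °C/m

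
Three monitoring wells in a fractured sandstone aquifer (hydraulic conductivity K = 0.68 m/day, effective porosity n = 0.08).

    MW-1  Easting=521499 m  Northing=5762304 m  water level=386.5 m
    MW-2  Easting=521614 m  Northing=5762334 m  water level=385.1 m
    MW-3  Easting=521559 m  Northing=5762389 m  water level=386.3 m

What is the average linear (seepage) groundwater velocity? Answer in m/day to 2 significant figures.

With h = a·x + b·y + c and MW-1 as origin, the differences give:
  115·a + 30·b = -1.4
  60·a + 85·b = -0.2
Eliminate b (×85 and ×30, subtract): 7975·a = -113.00 → a = ∂h/∂x = -0.01417
Back-substitute: b = ∂h/∂y = +0.007649.
|∇h| = √(-0.01417² + 0.007649²) = 0.0161
Seepage velocity v = K·i/n = 0.68 × 0.0161 / 0.08 = 0.1368 m/day.

0.14 m/day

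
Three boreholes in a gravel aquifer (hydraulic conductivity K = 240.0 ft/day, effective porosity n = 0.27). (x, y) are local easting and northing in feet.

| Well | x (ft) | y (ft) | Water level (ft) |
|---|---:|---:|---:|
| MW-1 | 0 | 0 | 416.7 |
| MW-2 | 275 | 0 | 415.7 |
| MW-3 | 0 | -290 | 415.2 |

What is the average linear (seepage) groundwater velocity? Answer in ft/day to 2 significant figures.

5.6 ft/day

∂h/∂x = (415.7 − 416.7) / (275 − 0) = -0.003636
∂h/∂y = (415.2 − 416.7) / (-290 − 0) = +0.005172
|∇h| = √(-0.003636² + 0.005172²) = 0.006322
Seepage velocity v = K·i/n = 240.0 × 0.006322 / 0.27 = 5.62 ft/day.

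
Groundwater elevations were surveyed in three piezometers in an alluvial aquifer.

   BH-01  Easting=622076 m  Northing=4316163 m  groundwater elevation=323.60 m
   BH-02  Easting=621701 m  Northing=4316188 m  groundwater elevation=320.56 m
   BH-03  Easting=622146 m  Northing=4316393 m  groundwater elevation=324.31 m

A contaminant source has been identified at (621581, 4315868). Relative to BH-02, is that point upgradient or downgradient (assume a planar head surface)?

downgradient

Three-point gradient (reference BH-01): Δ to BH-02 = (-375, 25, -3.04), Δ to BH-03 = (70, 230, +0.71).
∂h/∂x = +0.008147, ∂h/∂y = +0.0006074 (det = -88000).
Head at (621581, 4315868) = 323.60 + (+0.008147)·(-495) + (+0.0006074)·(-295) = 319.39 m.
That is lower than the 320.56 m at BH-02, so the point is downgradient.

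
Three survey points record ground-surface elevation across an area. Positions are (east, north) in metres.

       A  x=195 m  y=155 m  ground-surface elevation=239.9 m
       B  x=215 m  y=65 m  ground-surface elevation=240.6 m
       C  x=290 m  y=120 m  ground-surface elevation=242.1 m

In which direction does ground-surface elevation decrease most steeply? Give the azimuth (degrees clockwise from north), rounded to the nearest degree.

277°

Three-point gradient (reference A): Δ to B = (20, -90, +0.7), Δ to C = (95, -35, +2.2).
∂z/∂x = +0.02210, ∂z/∂y = -0.002866 (det = 7850).
Steepest decrease is along −∇f: components (-0.02210 E, +0.002866 N).
Azimuth = atan2(-0.02210, +0.002866) = 277.4° ≈ 277°.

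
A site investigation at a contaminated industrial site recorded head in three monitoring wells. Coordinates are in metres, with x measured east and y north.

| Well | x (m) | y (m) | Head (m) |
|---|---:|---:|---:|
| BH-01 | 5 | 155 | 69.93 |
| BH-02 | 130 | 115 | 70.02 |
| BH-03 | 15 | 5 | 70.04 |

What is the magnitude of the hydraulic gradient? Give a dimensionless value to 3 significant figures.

Three-point gradient (reference BH-01): Δ to BH-02 = (125, -40, +0.09), Δ to BH-03 = (10, -150, +0.11).
∂h/∂x = +0.0004959, ∂h/∂y = -0.0007003 (det = -18350).
|∇h| = √(0.0004959² + -0.0007003²) = 0.0008581

0.000858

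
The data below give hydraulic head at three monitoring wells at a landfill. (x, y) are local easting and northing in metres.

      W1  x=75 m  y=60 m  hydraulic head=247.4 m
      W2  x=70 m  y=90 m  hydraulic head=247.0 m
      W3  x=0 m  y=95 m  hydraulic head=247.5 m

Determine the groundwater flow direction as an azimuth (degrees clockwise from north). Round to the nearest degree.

029°

With h = a·x + b·y + c and W1 as origin, the differences give:
  (-5)·a + 30·b = -0.4
  (-75)·a + 35·b = +0.1
Eliminate b (×35 and ×30, subtract): 2075·a = -17.00 → a = ∂h/∂x = -0.008193
Back-substitute: b = ∂h/∂y = -0.01470.
Flow direction (−∇h) has components (+0.008193 E, +0.01470 N).
Azimuth = atan2(E, N) = atan2(+0.008193, +0.01470) = 29.1° ≈ 029°.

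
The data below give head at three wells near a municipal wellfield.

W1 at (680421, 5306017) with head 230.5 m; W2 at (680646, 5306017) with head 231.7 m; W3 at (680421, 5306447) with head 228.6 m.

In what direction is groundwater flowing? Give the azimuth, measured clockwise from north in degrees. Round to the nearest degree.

310°

∂h/∂x = (231.7 − 230.5) / (680646 − 680421) = +0.005333
∂h/∂y = (228.6 − 230.5) / (5306447 − 5306017) = -0.004419
Flow direction (−∇h) has components (-0.005333 E, +0.004419 N).
Azimuth = atan2(E, N) = atan2(-0.005333, +0.004419) = 309.6° ≈ 310°.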